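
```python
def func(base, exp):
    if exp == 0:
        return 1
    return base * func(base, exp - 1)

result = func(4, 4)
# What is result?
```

func(4, 4) = 4 * 4 * 4 * 4 = 256

Answer: 256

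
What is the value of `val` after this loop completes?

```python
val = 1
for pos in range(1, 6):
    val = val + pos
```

Start at 1, add 1 through 5
`val` takes the values: 1 → 2 → 4 → 7 → 11 → 16

Answer: 16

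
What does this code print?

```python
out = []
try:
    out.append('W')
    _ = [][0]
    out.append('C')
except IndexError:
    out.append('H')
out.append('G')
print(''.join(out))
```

Execution trace: 'W' (try body) → 'H' (except IndexError) → 'G' (after the try/except). Output: WHG

Answer: WHG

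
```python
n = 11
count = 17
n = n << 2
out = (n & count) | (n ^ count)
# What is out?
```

Trace:
`n = 11` → n = 11
`count = 17` → count = 17
`n = n << 2` → n = 44
`out = (n & count) | (n ^ count)` → out = 61
So out = 61

Answer: 61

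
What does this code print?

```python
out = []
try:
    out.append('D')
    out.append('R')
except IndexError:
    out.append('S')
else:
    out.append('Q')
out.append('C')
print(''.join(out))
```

Execution trace: 'D' (try body) → 'R' (try body, no exception) → 'Q' (else) → 'C' (after the try/except). Output: DRQC

Answer: DRQC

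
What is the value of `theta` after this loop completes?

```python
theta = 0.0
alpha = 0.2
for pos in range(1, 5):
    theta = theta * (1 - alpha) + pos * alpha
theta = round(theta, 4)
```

Moving average with lr=0.2
`theta` takes the values: 0.0 → 0.2 → 0.56 → 1.048 → 1.6384

Answer: 1.6384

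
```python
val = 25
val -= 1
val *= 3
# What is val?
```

Trace:
`val = 25` → val = 25
`val -= 1` → val = 24
`val *= 3` → val = 72
So val = 72

Answer: 72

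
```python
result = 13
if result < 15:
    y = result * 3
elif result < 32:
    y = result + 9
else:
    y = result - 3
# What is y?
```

Trace:
`result = 13` → result = 13
`if result < 15: ...` → result < 15 is True → y = 39
So y = 39

Answer: 39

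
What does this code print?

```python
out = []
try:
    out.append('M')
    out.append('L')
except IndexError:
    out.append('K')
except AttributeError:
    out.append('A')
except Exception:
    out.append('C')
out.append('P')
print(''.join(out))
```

Execution trace: 'M' (try body) → 'L' (try body, no exception) → 'P' (after the try/except). Output: MLP

Answer: MLP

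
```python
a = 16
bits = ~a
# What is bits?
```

Trace:
`a = 16` → a = 16
`bits = ~a` → bits = -17
So bits = -17

Answer: -17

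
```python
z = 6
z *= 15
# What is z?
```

Trace:
`z = 6` → z = 6
`z *= 15` → z = 90
So z = 90

Answer: 90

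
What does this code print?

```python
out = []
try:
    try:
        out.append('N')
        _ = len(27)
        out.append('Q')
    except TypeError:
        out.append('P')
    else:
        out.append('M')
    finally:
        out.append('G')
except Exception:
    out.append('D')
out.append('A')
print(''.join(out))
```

Execution trace: 'N' (inner try body) → 'P' (inner except TypeError) → 'G' (inner finally) → 'A' (after the try/except). Output: NPGA

Answer: NPGA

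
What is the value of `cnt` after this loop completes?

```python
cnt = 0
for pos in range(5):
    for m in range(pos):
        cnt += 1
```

Triangle number: 0+1+2+...+4
`cnt` takes the values: 0 → 1 → 2 → 3 → 4 → 5 → 6 → 7 → 8 → 9 → 10

Answer: 10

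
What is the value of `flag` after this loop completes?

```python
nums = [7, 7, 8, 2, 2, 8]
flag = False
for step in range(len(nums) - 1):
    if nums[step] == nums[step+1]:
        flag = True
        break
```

Check consecutive duplicates in [7, 7, 8, 2, 2, 8]
`flag` takes the values: False → True

Answer: True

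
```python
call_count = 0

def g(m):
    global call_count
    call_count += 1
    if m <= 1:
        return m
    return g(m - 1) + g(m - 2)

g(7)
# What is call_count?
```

Calls(m) = 1 + Calls(m-1) + Calls(m-2); Calls(0)=Calls(1)=1. For m=7 this gives 41.

Answer: 41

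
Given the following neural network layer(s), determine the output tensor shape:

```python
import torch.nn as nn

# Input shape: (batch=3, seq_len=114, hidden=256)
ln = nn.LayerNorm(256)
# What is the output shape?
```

Input: (3, 114, 256) -> Output: (3, 114, 256)

Answer: (3, 114, 256)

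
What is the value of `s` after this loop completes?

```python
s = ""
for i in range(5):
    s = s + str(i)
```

Concatenate digits 0 to 4
`s` takes the values: "" → "0" → "01" → "012" → "0123" → "01234"

Answer: "01234"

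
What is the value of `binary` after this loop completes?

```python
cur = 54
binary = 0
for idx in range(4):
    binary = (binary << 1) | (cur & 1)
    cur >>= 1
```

Reverse lowest 4 bits of 54
`binary` takes the values: 0 → 1 → 3 → 6

Answer: 6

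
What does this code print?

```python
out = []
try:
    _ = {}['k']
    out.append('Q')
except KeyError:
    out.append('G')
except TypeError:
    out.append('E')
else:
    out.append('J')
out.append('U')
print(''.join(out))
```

Execution trace: 'G' (except KeyError) → 'U' (after the try/except). Output: GU

Answer: GU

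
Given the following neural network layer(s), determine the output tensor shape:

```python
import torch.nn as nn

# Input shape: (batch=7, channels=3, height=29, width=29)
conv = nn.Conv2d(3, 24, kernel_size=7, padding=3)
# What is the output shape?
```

Input: (7, 3, 29, 29) -> Output: (7, 24, 29, 29)

Answer: (7, 24, 29, 29)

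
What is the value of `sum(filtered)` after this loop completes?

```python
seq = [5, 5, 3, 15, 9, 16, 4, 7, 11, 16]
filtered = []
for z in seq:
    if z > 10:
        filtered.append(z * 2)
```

Sum of doubled values > 10
`filtered` takes the values: [] → [30] → [30, 32] → [30, 32, 22] → [30, 32, 22, 32]
So `sum(filtered)` = 116

Answer: 116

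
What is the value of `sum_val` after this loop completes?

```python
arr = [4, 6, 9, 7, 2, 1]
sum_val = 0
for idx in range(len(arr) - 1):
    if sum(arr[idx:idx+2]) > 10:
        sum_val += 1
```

Count windows with sum > 10
`sum_val` takes the values: 0 → 1 → 2

Answer: 2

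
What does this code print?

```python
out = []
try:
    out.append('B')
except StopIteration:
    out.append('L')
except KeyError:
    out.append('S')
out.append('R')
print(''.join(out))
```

Execution trace: 'B' (try body, no exception) → 'R' (after the try/except). Output: BR

Answer: BR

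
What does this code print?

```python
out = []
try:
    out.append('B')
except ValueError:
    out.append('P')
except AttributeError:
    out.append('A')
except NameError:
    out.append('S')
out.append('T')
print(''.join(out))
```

Execution trace: 'B' (try body, no exception) → 'T' (after the try/except). Output: BT

Answer: BT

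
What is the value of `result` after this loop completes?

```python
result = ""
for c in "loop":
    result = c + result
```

Reverse 'loop'
`result` takes the values: "" → "l" → "ol" → "ool" → "pool"

Answer: "pool"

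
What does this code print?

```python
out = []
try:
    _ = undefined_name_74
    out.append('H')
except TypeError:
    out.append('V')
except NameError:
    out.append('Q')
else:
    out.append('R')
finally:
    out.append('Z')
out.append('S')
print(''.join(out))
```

Execution trace: 'Q' (except NameError) → 'Z' (finally) → 'S' (after the try/except). Output: QZS

Answer: QZS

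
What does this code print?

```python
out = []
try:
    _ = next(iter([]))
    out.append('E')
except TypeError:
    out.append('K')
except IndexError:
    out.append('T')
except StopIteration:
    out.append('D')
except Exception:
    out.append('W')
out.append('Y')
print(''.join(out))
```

Execution trace: 'D' (except StopIteration) → 'Y' (after the try/except). Output: DY

Answer: DY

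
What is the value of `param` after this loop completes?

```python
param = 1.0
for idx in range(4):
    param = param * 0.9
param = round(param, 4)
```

Exponential decay: 1.0 * 0.9^4
`param` takes the values: 1.0 → 0.9 → 0.81 → 0.729 → 0.6561

Answer: 0.6561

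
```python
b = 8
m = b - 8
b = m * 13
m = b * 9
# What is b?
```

Trace:
`b = 8` → b = 8
`m = b - 8` → m = 0
`b = m * 13` → b = 0
`m = b * 9` → m = 0
So b = 0

Answer: 0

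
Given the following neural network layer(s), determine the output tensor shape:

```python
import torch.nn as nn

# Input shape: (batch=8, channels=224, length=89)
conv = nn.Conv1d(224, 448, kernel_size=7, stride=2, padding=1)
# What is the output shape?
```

Input: (8, 224, 89) -> Output: (8, 448, 43)

Answer: (8, 448, 43)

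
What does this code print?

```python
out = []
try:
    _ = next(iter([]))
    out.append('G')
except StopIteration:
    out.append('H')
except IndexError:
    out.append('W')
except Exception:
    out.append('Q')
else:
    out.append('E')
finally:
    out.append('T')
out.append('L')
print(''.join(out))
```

Execution trace: 'H' (except StopIteration) → 'T' (finally) → 'L' (after the try/except). Output: HTL

Answer: HTL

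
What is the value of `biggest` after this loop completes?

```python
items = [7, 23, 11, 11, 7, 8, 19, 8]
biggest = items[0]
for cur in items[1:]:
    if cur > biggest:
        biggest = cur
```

Maximum of [7, 23, 11, 11, 7, 8, 19, 8]
`biggest` takes the values: 7 → 23

Answer: 23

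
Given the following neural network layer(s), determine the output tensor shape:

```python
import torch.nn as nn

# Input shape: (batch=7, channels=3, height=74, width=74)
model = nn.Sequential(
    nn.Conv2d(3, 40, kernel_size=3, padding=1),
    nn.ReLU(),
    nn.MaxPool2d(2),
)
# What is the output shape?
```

Input: (7, 3, 74, 74) -> after Conv2d: (7, 40, 74, 74) -> after ReLU: (7, 40, 74, 74) -> Output: (7, 40, 37, 37)

Answer: (7, 40, 37, 37)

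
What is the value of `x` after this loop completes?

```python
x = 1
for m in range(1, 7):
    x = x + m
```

Start at 1, add 1 through 6
`x` takes the values: 1 → 2 → 4 → 7 → 11 → 16 → 22

Answer: 22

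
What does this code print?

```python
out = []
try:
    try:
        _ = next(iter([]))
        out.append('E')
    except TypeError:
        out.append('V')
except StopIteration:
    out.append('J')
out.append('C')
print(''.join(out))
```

Execution trace: 'J' (outer except StopIteration) → 'C' (after the try/except). Output: JC

Answer: JC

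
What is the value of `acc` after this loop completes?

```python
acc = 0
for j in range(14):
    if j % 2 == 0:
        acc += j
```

Sum of even numbers 0 to 13
`acc` takes the values: 0 → 2 → 6 → 12 → 20 → 30 → 42

Answer: 42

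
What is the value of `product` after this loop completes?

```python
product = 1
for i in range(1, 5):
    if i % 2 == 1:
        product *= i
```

Product of odd numbers 1 to 4
`product` takes the values: 1 → 3

Answer: 3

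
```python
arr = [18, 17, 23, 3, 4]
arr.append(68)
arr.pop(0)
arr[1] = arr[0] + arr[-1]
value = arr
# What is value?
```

Trace:
`arr = [18, 17, 23, 3, 4]` → arr = [18, 17, 23, 3, 4]
`arr.append(68)` → arr = [18, 17, 23, 3, 4, 68]
`arr.pop(0)` → arr = [17, 23, 3, 4, 68]
`arr[1] = arr[0] + arr[-1]` → arr = [17, 85, 3, 4, 68]
`value = arr` → value = [17, 85, 3, 4, 68]
So value = [17, 85, 3, 4, 68]

Answer: [17, 85, 3, 4, 68]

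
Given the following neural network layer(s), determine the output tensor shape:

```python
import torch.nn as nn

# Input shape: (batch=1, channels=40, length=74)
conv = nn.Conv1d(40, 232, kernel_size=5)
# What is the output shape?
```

Input: (1, 40, 74) -> Output: (1, 232, 70)

Answer: (1, 232, 70)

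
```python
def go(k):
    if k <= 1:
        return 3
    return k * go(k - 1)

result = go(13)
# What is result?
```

go(13) = 13 * 12 * 11 * 10 * 9 * 8 * 7 * 6 * 5 * 4 * 3 * 2 * 3 = 18681062400

Answer: 18681062400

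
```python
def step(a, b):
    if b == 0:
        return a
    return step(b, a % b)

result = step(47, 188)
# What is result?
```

step(47, 188) -> step(188, 47) -> step(47, 0) -> 47

Answer: 47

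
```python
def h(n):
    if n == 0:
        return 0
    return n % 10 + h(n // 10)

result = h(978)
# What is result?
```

Sum of digits of 978: 8 + 7 + 9 = 24

Answer: 24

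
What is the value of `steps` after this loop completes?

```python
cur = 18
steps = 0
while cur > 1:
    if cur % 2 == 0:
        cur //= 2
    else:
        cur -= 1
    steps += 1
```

Steps to reduce 18 to 1
`steps` takes the values: 0 → 1 → 2 → 3 → 4 → 5

Answer: 5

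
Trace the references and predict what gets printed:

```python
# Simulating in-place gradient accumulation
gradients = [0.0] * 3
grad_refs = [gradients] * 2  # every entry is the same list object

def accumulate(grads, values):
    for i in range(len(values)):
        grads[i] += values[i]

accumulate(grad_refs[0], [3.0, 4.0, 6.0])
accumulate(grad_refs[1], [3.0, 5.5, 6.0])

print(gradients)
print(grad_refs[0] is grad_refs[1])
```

Key concept: gradient accumulation aliasing.
Step by step:
`gradients = [0.0] * 3` → gradients = [0.0, 0.0, 0.0]
`grad_refs = [gradients] * 2` → grad_refs = [[0.0, 0.0, 0.0], [0.0, 0.0, 0.0]]
`accumulate(grad_refs[0], [3.0, 4.0, 6.0])` → gradients = [3.0, 4.0, 6.0]; grad_refs = [[3.0, 4.0, 6.0], [3.0, 4.0, 6.0]]
`accumulate(grad_refs[1], [3.0, 5.5, 6.0])` → gradients = [6.0, 9.5, 12.0]; grad_refs = [[6.0, 9.5, 12.0], [6.0, 9.5, 12.0]]
`print(gradients)` → prints [6.0, 9.5, 12.0]
`print(grad_refs[0] is grad_refs[1])` → prints True

Answer:
[6.0, 9.5, 12.0]
True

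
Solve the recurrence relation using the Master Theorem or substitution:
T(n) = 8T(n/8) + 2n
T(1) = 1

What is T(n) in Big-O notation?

By Master Theorem: a=8, b=8, f(n)=2n. Since log_8(8) = 1 and f(n) = Θ(n^1), Case 2 applies. T(n) = O(n log n).

Answer: O(n log n)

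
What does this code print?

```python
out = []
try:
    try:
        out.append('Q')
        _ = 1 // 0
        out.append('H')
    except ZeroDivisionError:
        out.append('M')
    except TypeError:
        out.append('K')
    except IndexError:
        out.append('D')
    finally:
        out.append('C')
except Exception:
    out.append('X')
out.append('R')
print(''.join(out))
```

Execution trace: 'Q' (inner try body) → 'M' (inner except ZeroDivisionError) → 'C' (inner finally) → 'R' (after the try/except). Output: QMCR

Answer: QMCR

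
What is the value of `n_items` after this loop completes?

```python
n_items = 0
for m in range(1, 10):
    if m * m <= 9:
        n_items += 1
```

Count numbers where m² ≤ 9
`n_items` takes the values: 0 → 1 → 2 → 3

Answer: 3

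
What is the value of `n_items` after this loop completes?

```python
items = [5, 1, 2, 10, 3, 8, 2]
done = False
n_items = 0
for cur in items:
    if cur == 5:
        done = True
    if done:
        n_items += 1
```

Count elements after first 5 in [5, 1, 2, 10, 3, 8, 2]
`n_items` takes the values: 0 → 1 → 2 → 3 → 4 → 5 → 6 → 7

Answer: 7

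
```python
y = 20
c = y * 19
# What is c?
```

Trace:
`y = 20` → y = 20
`c = y * 19` → c = 380
So c = 380

Answer: 380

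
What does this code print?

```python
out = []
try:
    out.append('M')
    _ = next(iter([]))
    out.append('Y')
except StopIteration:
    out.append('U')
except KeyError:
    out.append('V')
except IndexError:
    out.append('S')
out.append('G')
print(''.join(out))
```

Execution trace: 'M' (try body) → 'U' (except StopIteration) → 'G' (after the try/except). Output: MUG

Answer: MUG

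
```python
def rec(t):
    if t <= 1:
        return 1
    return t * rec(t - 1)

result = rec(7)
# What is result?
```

rec(7) = 7 * 6 * 5 * 4 * 3 * 2 * 1 = 5040

Answer: 5040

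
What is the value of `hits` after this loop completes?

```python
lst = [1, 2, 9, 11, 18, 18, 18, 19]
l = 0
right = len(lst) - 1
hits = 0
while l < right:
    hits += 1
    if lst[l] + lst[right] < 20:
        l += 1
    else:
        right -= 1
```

Steps to find pair summing to 20
`hits` takes the values: 0 → 1 → 2 → 3 → 4 → 5 → 6 → 7

Answer: 7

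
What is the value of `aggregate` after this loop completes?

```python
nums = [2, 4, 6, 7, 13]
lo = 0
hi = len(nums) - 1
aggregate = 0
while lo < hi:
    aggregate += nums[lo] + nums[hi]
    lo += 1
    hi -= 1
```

Sum of pairs from ends
`aggregate` takes the values: 0 → 15 → 26

Answer: 26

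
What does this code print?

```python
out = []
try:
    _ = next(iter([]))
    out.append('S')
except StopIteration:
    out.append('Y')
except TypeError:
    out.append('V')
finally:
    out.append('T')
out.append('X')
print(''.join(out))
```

Execution trace: 'Y' (except StopIteration) → 'T' (finally) → 'X' (after the try/except). Output: YTX

Answer: YTX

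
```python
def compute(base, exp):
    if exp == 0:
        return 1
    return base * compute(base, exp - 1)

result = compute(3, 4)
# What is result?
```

compute(3, 4) = 3 * 3 * 3 * 3 = 81

Answer: 81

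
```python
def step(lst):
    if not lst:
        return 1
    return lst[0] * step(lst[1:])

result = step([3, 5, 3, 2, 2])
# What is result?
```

Product over [3, 5, 3, 2, 2] = 3 * 5 * 3 * 2 * 2 = 180

Answer: 180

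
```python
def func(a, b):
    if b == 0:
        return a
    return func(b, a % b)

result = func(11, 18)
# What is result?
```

func(11, 18) -> func(18, 11) -> func(11, 7) -> func(7, 4) -> func(4, 3) -> func(3, 1) -> func(1, 0) -> 1

Answer: 1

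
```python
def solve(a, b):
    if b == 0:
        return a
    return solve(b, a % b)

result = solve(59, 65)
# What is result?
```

solve(59, 65) -> solve(65, 59) -> solve(59, 6) -> solve(6, 5) -> solve(5, 1) -> solve(1, 0) -> 1

Answer: 1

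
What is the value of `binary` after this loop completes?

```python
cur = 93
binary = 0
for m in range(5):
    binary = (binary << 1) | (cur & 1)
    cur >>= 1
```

Reverse lowest 5 bits of 93
`binary` takes the values: 0 → 1 → 2 → 5 → 11 → 23

Answer: 23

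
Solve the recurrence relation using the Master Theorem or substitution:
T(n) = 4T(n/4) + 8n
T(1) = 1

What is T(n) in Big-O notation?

By Master Theorem: a=4, b=4, f(n)=8n. Since log_4(4) = 1 and f(n) = Θ(n^1), Case 2 applies. T(n) = O(n log n).

Answer: O(n log n)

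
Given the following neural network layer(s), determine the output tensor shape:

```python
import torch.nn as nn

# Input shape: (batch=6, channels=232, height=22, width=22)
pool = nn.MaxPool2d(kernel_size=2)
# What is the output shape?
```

Input: (6, 232, 22, 22) -> Output: (6, 232, 11, 11)

Answer: (6, 232, 11, 11)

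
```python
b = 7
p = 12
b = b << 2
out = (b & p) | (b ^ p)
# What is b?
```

Trace:
`b = 7` → b = 7
`p = 12` → p = 12
`b = b << 2` → b = 28
`out = (b & p) | (b ^ p)` → out = 28
So b = 28

Answer: 28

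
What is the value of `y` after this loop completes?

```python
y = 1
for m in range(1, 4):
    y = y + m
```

Start at 1, add 1 through 3
`y` takes the values: 1 → 2 → 4 → 7

Answer: 7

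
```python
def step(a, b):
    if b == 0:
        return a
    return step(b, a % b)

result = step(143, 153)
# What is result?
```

step(143, 153) -> step(153, 143) -> step(143, 10) -> step(10, 3) -> step(3, 1) -> step(1, 0) -> 1

Answer: 1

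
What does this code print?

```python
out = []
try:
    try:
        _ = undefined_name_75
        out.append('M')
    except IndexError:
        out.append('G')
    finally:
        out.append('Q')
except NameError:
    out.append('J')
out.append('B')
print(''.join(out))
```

Execution trace: 'Q' (finally) → 'J' (outer except NameError) → 'B' (after the try/except). Output: QJB

Answer: QJB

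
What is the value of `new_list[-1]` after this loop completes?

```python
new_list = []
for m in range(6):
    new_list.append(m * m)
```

Last element of squares 0 to 5
`new_list` takes the values: [] → [0] → [0, 1] → [0, 1, 4] → [0, 1, 4, 9] → [0, 1, 4, 9, 16] → [0, 1, 4, 9, 16, 25]
So `new_list[-1]` = 25

Answer: 25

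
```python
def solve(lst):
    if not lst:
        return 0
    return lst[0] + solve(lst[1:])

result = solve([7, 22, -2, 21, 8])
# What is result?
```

7 + 22 + (-2) + 21 + 8 + 0 = 56

Answer: 56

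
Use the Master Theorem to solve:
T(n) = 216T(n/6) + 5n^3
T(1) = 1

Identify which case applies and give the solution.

a=216, b=6, f(n)=5n^3. log_6(216) = 3. Since c=3 = 3, Case 2 applies: T(n) = Θ(n^log_b(a) · log n) = O(n^3 log n).

Answer: O(n^3 log n) - Case 2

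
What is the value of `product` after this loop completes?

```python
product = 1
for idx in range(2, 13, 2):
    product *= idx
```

Product of even numbers 2 to 12
`product` takes the values: 1 → 2 → 8 → 48 → 384 → 3840 → 46080

Answer: 46080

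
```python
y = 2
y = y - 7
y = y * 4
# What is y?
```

Trace:
`y = 2` → y = 2
`y = y - 7` → y = -5
`y = y * 4` → y = -20
So y = -20

Answer: -20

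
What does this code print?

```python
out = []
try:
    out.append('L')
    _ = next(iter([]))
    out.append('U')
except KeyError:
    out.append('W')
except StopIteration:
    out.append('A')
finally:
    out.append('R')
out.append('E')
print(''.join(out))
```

Execution trace: 'L' (try body) → 'A' (except StopIteration) → 'R' (finally) → 'E' (after the try/except). Output: LARE

Answer: LARE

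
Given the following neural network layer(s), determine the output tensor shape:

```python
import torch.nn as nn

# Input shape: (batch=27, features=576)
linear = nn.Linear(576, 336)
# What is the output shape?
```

Input: (27, 576) -> Output: (27, 336)

Answer: (27, 336)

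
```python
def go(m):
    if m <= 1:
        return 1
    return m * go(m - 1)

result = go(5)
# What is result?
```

go(5) = 5 * 4 * 3 * 2 * 1 = 120

Answer: 120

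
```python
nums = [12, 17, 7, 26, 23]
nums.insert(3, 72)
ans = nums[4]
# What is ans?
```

Trace:
`nums = [12, 17, 7, 26, 23]` → nums = [12, 17, 7, 26, 23]
`nums.insert(3, 72)` → nums = [12, 17, 7, 72, 26, 23]
`ans = nums[4]` → ans = 26
So ans = 26

Answer: 26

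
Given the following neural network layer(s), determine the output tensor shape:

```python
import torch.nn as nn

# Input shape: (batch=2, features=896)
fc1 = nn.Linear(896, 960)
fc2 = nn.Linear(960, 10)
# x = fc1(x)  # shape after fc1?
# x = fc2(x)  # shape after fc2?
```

Input: (2, 896) -> after fc1: (2, 960) -> Output: (2, 10)

Answer: (2, 10)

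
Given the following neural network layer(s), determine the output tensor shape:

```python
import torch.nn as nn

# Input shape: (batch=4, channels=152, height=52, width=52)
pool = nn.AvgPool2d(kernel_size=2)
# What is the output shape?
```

Input: (4, 152, 52, 52) -> Output: (4, 152, 26, 26)

Answer: (4, 152, 26, 26)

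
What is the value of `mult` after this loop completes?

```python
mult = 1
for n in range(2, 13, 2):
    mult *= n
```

Product of even numbers 2 to 12
`mult` takes the values: 1 → 2 → 8 → 48 → 384 → 3840 → 46080

Answer: 46080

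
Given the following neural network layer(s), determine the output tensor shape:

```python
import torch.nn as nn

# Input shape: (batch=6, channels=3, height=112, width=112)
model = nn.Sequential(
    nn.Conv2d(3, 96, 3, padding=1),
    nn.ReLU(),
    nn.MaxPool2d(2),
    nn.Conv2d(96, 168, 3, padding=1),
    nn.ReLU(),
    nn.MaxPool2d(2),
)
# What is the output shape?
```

Input: (6, 3, 112, 112) -> after first Conv2d: (6, 96, 112, 112) -> after first MaxPool2d: (6, 96, 56, 56) -> after second Conv2d: (6, 168, 56, 56) -> Output: (6, 168, 28, 28)

Answer: (6, 168, 28, 28)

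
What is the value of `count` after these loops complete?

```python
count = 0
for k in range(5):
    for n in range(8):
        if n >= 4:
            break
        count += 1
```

Inner breaks at 4, outer runs 5 times
`count` takes the values: 0 → 1 → 2 → 3 → 4 → 5 → 6 → 7 → 8 → 9 → 10 → 11 → 12 → 13 → 14 → 15 → 16 → 17 → 18 → 19 → 20

Answer: 20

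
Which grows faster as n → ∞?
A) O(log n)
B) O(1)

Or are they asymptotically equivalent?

O(log n) vs O(1): Higher order terms dominate.

Answer: A) O(log n) grows faster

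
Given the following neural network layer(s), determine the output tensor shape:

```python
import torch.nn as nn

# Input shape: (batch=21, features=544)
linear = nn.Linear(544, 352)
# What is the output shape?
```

Input: (21, 544) -> Output: (21, 352)

Answer: (21, 352)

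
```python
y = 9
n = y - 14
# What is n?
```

Trace:
`y = 9` → y = 9
`n = y - 14` → n = -5
So n = -5

Answer: -5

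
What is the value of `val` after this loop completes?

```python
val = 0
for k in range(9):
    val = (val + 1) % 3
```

Increment mod 3, 9 times = 0
`val` takes the values: 0 → 1 → 2 → 0 → 1 → 2 → 0 → 1 → 2 → 0

Answer: 0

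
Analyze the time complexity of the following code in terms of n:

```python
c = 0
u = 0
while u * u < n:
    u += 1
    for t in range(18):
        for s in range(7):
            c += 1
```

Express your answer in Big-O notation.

Each loop level contributes: √n × 1 × 1. Multiplying the contributions gives O(√n).

Answer: O(√n)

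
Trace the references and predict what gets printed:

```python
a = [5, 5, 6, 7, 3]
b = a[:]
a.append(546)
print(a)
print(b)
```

Key concept: slice [:] creates copy.
Step by step:
`a = [5, 5, 6, 7, 3]` → a = [5, 5, 6, 7, 3]
`b = a[:]` → b = [5, 5, 6, 7, 3]
`a.append(546)` → a = [5, 5, 6, 7, 3, 546]
`print(a)` → prints [5, 5, 6, 7, 3, 546]
`print(b)` → prints [5, 5, 6, 7, 3]

Answer:
[5, 5, 6, 7, 3, 546]
[5, 5, 6, 7, 3]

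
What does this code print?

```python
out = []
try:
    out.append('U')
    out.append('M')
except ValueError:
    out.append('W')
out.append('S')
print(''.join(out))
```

Execution trace: 'U' (try body) → 'M' (try body, no exception) → 'S' (after the try/except). Output: UMS

Answer: UMS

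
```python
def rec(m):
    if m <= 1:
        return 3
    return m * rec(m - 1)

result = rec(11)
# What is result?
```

rec(11) = 11 * 10 * 9 * 8 * 7 * 6 * 5 * 4 * 3 * 2 * 3 = 119750400

Answer: 119750400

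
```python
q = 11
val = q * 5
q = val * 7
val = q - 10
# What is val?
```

Trace:
`q = 11` → q = 11
`val = q * 5` → val = 55
`q = val * 7` → q = 385
`val = q - 10` → val = 375
So val = 375

Answer: 375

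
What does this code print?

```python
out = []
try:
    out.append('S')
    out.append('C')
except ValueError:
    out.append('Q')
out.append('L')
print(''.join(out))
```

Execution trace: 'S' (try body) → 'C' (try body, no exception) → 'L' (after the try/except). Output: SCL

Answer: SCL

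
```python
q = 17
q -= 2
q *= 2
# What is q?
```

Trace:
`q = 17` → q = 17
`q -= 2` → q = 15
`q *= 2` → q = 30
So q = 30

Answer: 30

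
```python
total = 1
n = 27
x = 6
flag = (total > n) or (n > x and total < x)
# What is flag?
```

Trace:
`total = 1` → total = 1
`n = 27` → n = 27
`x = 6` → x = 6
`flag = (total > n) or (n > x and total < x)` → flag = True
So flag = True

Answer: True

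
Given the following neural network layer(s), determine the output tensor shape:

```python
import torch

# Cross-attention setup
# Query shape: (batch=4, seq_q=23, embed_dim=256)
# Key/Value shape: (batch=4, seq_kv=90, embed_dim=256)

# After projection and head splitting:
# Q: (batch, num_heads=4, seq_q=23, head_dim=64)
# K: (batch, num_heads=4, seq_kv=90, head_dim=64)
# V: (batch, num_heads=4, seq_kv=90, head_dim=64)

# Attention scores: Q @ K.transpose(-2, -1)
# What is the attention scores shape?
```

Input: (4, 23, 256) -> Output: (4, 4, 23, 90)

Answer: (4, 4, 23, 90)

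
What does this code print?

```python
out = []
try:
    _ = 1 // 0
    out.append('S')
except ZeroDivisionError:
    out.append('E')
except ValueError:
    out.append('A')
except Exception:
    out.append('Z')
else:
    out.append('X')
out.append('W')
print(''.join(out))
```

Execution trace: 'E' (except ZeroDivisionError) → 'W' (after the try/except). Output: EW

Answer: EW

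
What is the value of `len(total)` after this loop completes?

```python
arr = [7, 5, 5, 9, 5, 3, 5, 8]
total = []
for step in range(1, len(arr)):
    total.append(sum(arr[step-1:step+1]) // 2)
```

Number of 2-element averages
`total` takes the values: [] → [6] → [6, 5] → [6, 5, 7] → [6, 5, 7, 7] → [6, 5, 7, 7, 4] → [6, 5, 7, 7, 4, 4] → [6, 5, 7, 7, 4, 4, 6]
So `len(total)` = 7

Answer: 7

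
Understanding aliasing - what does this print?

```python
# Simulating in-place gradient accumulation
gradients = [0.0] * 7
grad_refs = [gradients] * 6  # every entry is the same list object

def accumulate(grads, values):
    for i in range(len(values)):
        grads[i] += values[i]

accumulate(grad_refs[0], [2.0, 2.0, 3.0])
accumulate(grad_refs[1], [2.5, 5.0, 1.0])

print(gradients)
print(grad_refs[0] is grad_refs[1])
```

Key concept: gradient accumulation aliasing.
Step by step:
`gradients = [0.0] * 7` → gradients = [0.0, 0.0, 0.0, 0.0, 0.0, 0.0, 0.0]
`grad_refs = [gradients] * 6` → grad_refs = [[0.0, 0.0, 0.0, 0.0, 0.0, 0.0, 0.0], [0.0, 0.0, 0.0, 0.0, 0.0, 0.0, 0.0], [0.0, 0.0, 0.0, 0.0, 0.0, 0.0, 0.0], [0.0, 0.0, 0.0, 0.0, 0.0, 0.0, 0.0], [0.0, 0.0, 0.0, 0.0, 0.0, 0.0, 0.0], [0.0, 0.0, 0.0, 0.0, 0.0, 0.0, 0.0]]
`accumulate(grad_refs[0], [2.0, 2.0, 3.0])` → gradients = [2.0, 2.0, 3.0, 0.0, 0.0, 0.0, 0.0]; grad_refs = [[2.0, 2.0, 3.0, 0.0, 0.0, 0.0, 0.0], [2.0, 2.0, 3.0, 0.0, 0.0, 0.0, 0.0], [2.0, 2.0, 3.0, 0.0, 0.0, 0.0, 0.0], [2.0, 2.0, 3.0, 0.0, 0.0, 0.0, 0.0], [2.0, 2.0, 3.0, 0.0, 0.0, 0.0, 0.0], [2.0, 2.0, 3.0, 0.0, 0.0, 0.0, 0.0]]
`accumulate(grad_refs[1], [2.5, 5.0, 1.0])` → gradients = [4.5, 7.0, 4.0, 0.0, 0.0, 0.0, 0.0]; grad_refs = [[4.5, 7.0, 4.0, 0.0, 0.0, 0.0, 0.0], [4.5, 7.0, 4.0, 0.0, 0.0, 0.0, 0.0], [4.5, 7.0, 4.0, 0.0, 0.0, 0.0, 0.0], [4.5, 7.0, 4.0, 0.0, 0.0, 0.0, 0.0], [4.5, 7.0, 4.0, 0.0, 0.0, 0.0, 0.0], [4.5, 7.0, 4.0, 0.0, 0.0, 0.0, 0.0]]
`print(gradients)` → prints [4.5, 7.0, 4.0, 0.0, 0.0, 0.0, 0.0]
`print(grad_refs[0] is grad_refs[1])` → prints True

Answer:
[4.5, 7.0, 4.0, 0.0, 0.0, 0.0, 0.0]
True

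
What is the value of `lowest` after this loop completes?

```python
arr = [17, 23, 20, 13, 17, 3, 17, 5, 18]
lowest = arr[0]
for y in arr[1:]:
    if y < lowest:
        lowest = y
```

Minimum of [17, 23, 20, 13, 17, 3, 17, 5, 18]
`lowest` takes the values: 17 → 13 → 3

Answer: 3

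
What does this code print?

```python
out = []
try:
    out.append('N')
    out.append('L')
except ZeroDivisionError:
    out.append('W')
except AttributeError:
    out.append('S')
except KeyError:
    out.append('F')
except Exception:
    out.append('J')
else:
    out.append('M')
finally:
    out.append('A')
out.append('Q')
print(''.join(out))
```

Execution trace: 'N' (try body) → 'L' (try body, no exception) → 'M' (else) → 'A' (finally) → 'Q' (after the try/except). Output: NLMAQ

Answer: NLMAQ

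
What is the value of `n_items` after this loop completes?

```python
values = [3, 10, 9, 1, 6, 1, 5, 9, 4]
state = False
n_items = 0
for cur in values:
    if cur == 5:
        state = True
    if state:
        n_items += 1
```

Count elements after first 5 in [3, 10, 9, 1, 6, 1, 5, 9, 4]
`n_items` takes the values: 0 → 1 → 2 → 3

Answer: 3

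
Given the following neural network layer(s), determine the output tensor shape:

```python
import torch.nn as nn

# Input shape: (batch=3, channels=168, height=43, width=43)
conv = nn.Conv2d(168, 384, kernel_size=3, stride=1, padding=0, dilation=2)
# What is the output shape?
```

Input: (3, 168, 43, 43) -> Output: (3, 384, 39, 39)

Answer: (3, 384, 39, 39)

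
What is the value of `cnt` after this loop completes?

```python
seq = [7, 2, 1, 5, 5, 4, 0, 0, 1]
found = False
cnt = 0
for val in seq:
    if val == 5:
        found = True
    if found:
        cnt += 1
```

Count elements after first 5 in [7, 2, 1, 5, 5, 4, 0, 0, 1]
`cnt` takes the values: 0 → 1 → 2 → 3 → 4 → 5 → 6

Answer: 6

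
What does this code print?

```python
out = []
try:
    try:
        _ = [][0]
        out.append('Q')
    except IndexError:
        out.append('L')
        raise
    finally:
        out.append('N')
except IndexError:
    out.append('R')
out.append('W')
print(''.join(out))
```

Execution trace: 'L' (inner except IndexError) → 'N' (inner finally) → 'R' (outer except IndexError) → 'W' (after the try/except). Output: LNRW

Answer: LNRW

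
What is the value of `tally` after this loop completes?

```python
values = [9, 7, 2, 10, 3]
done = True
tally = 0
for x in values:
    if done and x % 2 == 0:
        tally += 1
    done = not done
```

Count even values at even positions
`tally` takes the values: 0 → 1

Answer: 1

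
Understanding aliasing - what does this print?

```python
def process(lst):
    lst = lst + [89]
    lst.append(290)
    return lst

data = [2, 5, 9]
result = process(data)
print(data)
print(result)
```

Key concept: rebinding parameter vs mutation.
Step by step:
`data = [2, 5, 9]` → data = [2, 5, 9]
`result = process(data)` → result = [2, 5, 9, 89, 290]
`print(data)` → prints [2, 5, 9]
`print(result)` → prints [2, 5, 9, 89, 290]

Answer:
[2, 5, 9]
[2, 5, 9, 89, 290]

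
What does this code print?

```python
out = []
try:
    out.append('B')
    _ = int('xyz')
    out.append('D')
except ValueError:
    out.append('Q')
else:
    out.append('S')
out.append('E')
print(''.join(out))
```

Execution trace: 'B' (try body) → 'Q' (except ValueError) → 'E' (after the try/except). Output: BQE

Answer: BQE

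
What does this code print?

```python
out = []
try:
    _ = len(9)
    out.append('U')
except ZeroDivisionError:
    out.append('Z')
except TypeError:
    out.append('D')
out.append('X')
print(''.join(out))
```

Execution trace: 'D' (except TypeError) → 'X' (after the try/except). Output: DX

Answer: DX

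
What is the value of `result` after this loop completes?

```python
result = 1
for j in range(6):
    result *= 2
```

2^6 = 64
`result` takes the values: 1 → 2 → 4 → 8 → 16 → 32 → 64

Answer: 64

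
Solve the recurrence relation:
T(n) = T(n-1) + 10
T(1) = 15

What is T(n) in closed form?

Unrolling: T(n) = T(1) + 10·(n-1) = 15 + 10(n-1) = 10n + 5.

Answer: T(n) = 10n + 5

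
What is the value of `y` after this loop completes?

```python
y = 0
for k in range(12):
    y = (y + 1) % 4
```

Increment mod 4, 12 times = 0
`y` takes the values: 0 → 1 → 2 → 3 → 0 → 1 → 2 → 3 → 0 → 1 → 2 → 3 → 0

Answer: 0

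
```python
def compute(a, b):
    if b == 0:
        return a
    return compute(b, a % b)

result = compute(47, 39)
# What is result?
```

compute(47, 39) -> compute(39, 8) -> compute(8, 7) -> compute(7, 1) -> compute(1, 0) -> 1

Answer: 1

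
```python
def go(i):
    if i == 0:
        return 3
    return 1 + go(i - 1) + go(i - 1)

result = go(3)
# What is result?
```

go(i) = 1 + 2·go(i-1), go(0)=3. Closed form: (3+1)·2^3 - 1 = 31.

Answer: 31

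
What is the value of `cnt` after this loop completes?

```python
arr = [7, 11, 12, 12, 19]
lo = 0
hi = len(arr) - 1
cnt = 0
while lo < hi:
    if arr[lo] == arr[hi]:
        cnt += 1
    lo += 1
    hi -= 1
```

Count matching pairs from ends
`cnt` takes the values: 0

Answer: 0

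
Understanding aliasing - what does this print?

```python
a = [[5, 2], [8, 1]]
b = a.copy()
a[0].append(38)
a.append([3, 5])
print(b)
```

Key concept: shallow copy with nested lists.
Step by step:
`a = [[5, 2], [8, 1]]` → a = [[5, 2], [8, 1]]
`b = a.copy()` → b = [[5, 2], [8, 1]]
`a[0].append(38)` → a = [[5, 2, 38], [8, 1]]; b = [[5, 2, 38], [8, 1]]
`a.append([3, 5])` → a = [[5, 2, 38], [8, 1], [3, 5]]
`print(b)` → prints [[5, 2, 38], [8, 1]]

Answer: [[5, 2, 38], [8, 1]]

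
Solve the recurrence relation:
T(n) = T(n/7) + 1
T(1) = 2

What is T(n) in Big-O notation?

Each step divides n by 7 and adds 1. After log_7(n) steps we reach T(1)=2. So T(n) = 1·log_7(n) + 2 = O(log n).

Answer: O(log n)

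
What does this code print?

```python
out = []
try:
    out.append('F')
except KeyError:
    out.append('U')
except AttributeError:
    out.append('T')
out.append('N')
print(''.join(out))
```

Execution trace: 'F' (try body, no exception) → 'N' (after the try/except). Output: FN

Answer: FN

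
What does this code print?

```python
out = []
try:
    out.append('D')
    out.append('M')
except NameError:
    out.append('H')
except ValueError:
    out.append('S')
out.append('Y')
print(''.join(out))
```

Execution trace: 'D' (try body) → 'M' (try body, no exception) → 'Y' (after the try/except). Output: DMY

Answer: DMY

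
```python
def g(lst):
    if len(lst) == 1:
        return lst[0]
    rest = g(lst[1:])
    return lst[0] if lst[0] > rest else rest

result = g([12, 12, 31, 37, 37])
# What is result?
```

Recursive max over [12, 12, 31, 37, 37] = 37

Answer: 37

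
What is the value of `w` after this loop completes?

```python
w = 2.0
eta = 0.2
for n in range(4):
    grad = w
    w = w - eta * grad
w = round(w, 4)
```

Gradient descent: w = 2.0 * (1 - 0.2)^4
`w` takes the values: 2.0 → 1.6 → 1.28 → 1.024 → 0.8192

Answer: 0.8192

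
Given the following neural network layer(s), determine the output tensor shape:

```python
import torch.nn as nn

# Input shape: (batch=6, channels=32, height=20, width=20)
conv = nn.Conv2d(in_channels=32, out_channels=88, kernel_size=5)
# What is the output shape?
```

Input: (6, 32, 20, 20) -> Output: (6, 88, 16, 16)

Answer: (6, 88, 16, 16)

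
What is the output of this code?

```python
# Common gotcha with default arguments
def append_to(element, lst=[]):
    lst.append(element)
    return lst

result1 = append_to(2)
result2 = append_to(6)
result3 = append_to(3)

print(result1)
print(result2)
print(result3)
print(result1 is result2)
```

Key concept: mutable default argument gotcha.
Step by step:
`result1 = append_to(2)` → result1 = [2]
`result2 = append_to(6)` → result1 = [2, 6] (same object as result2); result2 = [2, 6] (same object as result1)
`result3 = append_to(3)` → result1 = [2, 6, 3] (same object as result2, result3); result2 = [2, 6, 3] (same object as result1, result3); result3 = [2, 6, 3] (same object as result1, result2)
`print(result1)` → prints [2, 6, 3]
`print(result2)` → prints [2, 6, 3]
`print(result3)` → prints [2, 6, 3]
`print(result1 is result2)` → prints True

Answer:
[2, 6, 3]
[2, 6, 3]
[2, 6, 3]
True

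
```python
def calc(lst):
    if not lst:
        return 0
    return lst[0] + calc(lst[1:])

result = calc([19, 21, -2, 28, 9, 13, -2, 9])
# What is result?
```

19 + 21 + (-2) + 28 + 9 + 13 + (-2) + 9 + 0 = 95

Answer: 95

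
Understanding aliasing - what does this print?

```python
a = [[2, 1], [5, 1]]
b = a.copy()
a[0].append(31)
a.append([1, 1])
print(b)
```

Key concept: shallow copy with nested lists.
Step by step:
`a = [[2, 1], [5, 1]]` → a = [[2, 1], [5, 1]]
`b = a.copy()` → b = [[2, 1], [5, 1]]
`a[0].append(31)` → a = [[2, 1, 31], [5, 1]]; b = [[2, 1, 31], [5, 1]]
`a.append([1, 1])` → a = [[2, 1, 31], [5, 1], [1, 1]]
`print(b)` → prints [[2, 1, 31], [5, 1]]

Answer: [[2, 1, 31], [5, 1]]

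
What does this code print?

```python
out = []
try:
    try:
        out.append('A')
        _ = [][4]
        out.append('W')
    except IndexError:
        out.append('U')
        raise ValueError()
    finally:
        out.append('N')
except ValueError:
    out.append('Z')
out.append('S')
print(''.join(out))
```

Execution trace: 'A' (inner try body) → 'U' (inner except IndexError) → 'N' (inner finally) → 'Z' (outer except ValueError) → 'S' (after the try/except). Output: AUNZS

Answer: AUNZS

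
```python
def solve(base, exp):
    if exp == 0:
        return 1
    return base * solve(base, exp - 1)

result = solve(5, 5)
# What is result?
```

solve(5, 5) = 5 * 5 * 5 * 5 * 5 = 3125

Answer: 3125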